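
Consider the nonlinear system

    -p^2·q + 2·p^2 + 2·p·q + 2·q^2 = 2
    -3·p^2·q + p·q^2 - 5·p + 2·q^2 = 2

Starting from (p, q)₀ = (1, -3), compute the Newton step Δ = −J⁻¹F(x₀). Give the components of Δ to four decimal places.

(-0.0253, 1.3544)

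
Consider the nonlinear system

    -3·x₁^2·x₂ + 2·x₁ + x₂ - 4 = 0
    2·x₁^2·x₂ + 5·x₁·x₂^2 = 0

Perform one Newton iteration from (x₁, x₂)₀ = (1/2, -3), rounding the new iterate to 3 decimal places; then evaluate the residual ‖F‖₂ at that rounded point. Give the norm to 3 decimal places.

At (1/2, -3): F = (-3.750, 21.000).
Jacobian J = [[-6·x₁·x₂ + 2, -3·x₁^2 + 1], [4·x₁·x₂ + 5·x₂^2, 2·x₁^2 + 10·x₁·x₂]].
At the point, J = [[11.000, 0.250], [39.000, -14.500]] (det J = -169.250).
Solving J·Δ = −F gives Δ = (0.290, 2.229).
Then the next iterate is (x₁, x₂)₁ = (0.790, -0.771).
Re-evaluating at (0.790, -0.771): F = (-1.74746, 1.38568), so ‖F‖₂ = 2.230.

2.230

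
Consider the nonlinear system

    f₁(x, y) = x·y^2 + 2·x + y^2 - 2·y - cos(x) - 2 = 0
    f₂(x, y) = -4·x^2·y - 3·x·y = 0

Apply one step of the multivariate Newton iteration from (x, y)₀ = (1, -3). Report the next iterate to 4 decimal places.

(0.6577, -1.6139)

At (1, -3): F = (23.459698, 21.0000).
Jacobian J = [[y^2 + sin(x) + 2, 2·x·y + 2·y - 2], [-8·x·y - 3·y, -4·x^2 - 3·x]].
At the point, J = [[11.841471, -14.0000], [33.0000, -7.0000]] (det J = 379.109703).
Solving J·Δ = −F gives Δ = (-0.3423, 1.3861).
Then the next iterate is (x, y)₁ = (0.6577, -1.6139).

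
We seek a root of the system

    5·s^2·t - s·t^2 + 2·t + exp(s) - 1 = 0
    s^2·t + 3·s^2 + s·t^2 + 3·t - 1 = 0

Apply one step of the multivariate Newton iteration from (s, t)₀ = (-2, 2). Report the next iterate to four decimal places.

(-0.9289, 1.8617)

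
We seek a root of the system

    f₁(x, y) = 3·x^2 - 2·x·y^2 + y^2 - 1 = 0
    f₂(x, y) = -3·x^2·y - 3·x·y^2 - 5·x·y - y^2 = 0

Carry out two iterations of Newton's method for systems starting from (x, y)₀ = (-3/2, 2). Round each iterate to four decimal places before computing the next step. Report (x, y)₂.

(-0.8749, 0.4382)

At (-3/2, 2): F = (21.7500, 15.5000).
Jacobian J = [[6·x - 2·y^2, -4·x·y + 2·y], [-6·x·y - 3·y^2 - 5·y, -3·x^2 - 6·x·y - 5·x - 2·y]].
At the point, J = [[-17.0000, 16.0000], [-4.0000, 14.7500]] (det J = -186.7500).
Solving J·Δ = −F gives Δ = (0.3899, -0.9451).
Then the next iterate is (x, y)₁ = (-1.1101, 1.0549).
Round to (-1.1101, 1.0549) and repeat: F = (6.280450, 4.548483), J = [[-8.886228, 6.793978], [-1.586675, 6.770001]].
Δ = (0.2352, -0.6167), so (x, y)₂ = (-0.8749, 0.4382).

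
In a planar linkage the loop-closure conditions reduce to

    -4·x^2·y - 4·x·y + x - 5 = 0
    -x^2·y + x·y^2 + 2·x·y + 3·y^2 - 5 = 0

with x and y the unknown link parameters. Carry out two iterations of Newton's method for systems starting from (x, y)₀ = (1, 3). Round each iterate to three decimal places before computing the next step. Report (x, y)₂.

At (1, 3): F = (-28.000, 34.000).
Jacobian J = [[-8·x·y - 4·y + 1, -4·x^2 - 4·x], [-2·x·y + y^2 + 2·y, -x^2 + 2·x·y + 2·x + 6·y]].
At the point, J = [[-35.000, -8.000], [9.000, 25.000]] (det J = -803.000).
Solving J·Δ = −F gives Δ = (-0.533, -1.168).
Then the next iterate is (x, y)₁ = (0.467, 1.832).
Round to (0.467, 1.832) and repeat: F = (-9.55333, 7.94758), J = [[-13.17235, -2.74036], [5.30914, 13.41900]].
Δ = (-0.656, -0.333), so (x, y)₂ = (-0.189, 1.499).

(-0.189, 1.499)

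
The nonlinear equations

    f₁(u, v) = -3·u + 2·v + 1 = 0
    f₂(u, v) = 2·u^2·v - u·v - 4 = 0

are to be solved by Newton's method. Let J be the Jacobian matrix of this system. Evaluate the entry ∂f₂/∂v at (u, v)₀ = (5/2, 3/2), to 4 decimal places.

∂f₂/∂v = 2·u^2 - u.
At (5/2, 3/2) this is 10.0000.

10.0000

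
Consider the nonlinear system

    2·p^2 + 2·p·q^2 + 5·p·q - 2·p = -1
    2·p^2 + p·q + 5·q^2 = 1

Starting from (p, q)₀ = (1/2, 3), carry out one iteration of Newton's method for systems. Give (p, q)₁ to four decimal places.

(0.3677, 1.5135)

At (1/2, 3): F = (17.0000, 46.0000).
Jacobian J = [[4·p + 2·q^2 + 5·q - 2, 4·p·q + 5·p], [4·p + q, p + 10·q]].
At the point, J = [[33.0000, 8.5000], [5.0000, 30.5000]] (det J = 964.0000).
Solving J·Δ = −F gives Δ = (-0.1323, -1.4865).
Then the next iterate is (p, q)₁ = (0.3677, 1.5135).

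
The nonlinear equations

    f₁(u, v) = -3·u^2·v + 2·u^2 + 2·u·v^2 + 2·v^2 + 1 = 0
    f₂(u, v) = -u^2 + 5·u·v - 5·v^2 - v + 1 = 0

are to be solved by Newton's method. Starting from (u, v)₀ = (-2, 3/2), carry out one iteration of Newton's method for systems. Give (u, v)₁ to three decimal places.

At (-2, 3/2): F = (-13.500, -30.750).
Jacobian J = [[-6·u·v + 4·u + 2·v^2, -3·u^2 + 4·u·v + 4·v], [-2·u + 5·v, 5·u - 10·v - 1]].
At the point, J = [[14.500, -18.000], [11.500, -26.000]] (det J = -170.000).
Solving J·Δ = −F gives Δ = (-1.191, -1.710).
Then the next iterate is (u, v)₁ = (-3.191, -0.210).

(-3.191, -0.210)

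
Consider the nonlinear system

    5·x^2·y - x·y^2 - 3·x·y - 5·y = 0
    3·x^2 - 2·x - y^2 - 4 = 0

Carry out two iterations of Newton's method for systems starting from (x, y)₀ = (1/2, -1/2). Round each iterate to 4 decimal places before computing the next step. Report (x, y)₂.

(3.2941, -1.3081)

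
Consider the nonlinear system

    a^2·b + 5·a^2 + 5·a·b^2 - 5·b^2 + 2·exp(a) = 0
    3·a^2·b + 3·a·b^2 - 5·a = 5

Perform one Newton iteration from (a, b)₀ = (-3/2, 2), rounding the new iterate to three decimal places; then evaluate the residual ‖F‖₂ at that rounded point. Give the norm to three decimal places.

9.787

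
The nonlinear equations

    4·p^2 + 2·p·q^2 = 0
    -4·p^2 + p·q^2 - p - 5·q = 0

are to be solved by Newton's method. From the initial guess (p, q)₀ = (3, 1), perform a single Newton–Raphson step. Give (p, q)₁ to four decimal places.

(1.2994, 1.1847)

At (3, 1): F = (42.0000, -41.0000).
Jacobian J = [[8·p + 2·q^2, 4·p·q], [-8·p + q^2 - 1, 2·p·q - 5]].
At the point, J = [[26.0000, 12.0000], [-24.0000, 1.0000]] (det J = 314.0000).
Solving J·Δ = −F gives Δ = (-1.7006, 0.1847).
Then the next iterate is (p, q)₁ = (1.2994, 1.1847).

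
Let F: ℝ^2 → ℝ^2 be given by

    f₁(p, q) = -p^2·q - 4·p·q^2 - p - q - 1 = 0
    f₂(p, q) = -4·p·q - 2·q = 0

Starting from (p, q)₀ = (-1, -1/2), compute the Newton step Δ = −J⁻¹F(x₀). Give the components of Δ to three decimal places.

At (-1, -1/2): F = (2.000, -1.000).
Jacobian J = [[-2·p·q - 4·q^2 - 1, -p^2 - 8·p·q - 1], [-4·q, -4·p - 2]].
At the point, J = [[-3.000, -6.000], [2.000, 2.000]] (det J = 6.000).
Solving J·Δ = −F gives Δ = (0.333, 0.167).

(0.333, 0.167)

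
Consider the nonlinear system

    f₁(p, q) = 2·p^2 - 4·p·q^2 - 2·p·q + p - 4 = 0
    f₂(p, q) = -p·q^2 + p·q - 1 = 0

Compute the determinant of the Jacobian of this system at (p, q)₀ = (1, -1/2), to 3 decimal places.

J = [[4·p - 4·q^2 - 2·q + 1, -8·p·q - 2·p], [-q^2 + q, -2·p·q + p]].
At the point, J = [[5.000, 2.000], [-0.750, 2.000]].
det J = 11.500.

11.500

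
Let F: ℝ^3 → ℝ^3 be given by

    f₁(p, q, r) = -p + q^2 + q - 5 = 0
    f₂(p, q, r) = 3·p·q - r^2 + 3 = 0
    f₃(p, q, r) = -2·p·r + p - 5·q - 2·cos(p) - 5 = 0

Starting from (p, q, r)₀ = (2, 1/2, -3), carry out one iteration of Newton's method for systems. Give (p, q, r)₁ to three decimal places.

At (2, 1/2, -3): F = (-6.250, -3.000, 7.33229).
Jacobian J = [[-1, 2·q + 1, 0], [3·q, 3·p, -2·r], [-2·r + 2·sin(p) + 1, -5, -2·p]].
At the point, J = [[-1.000, 2.000, 0.000], [1.500, 6.000, 6.000], [8.81859, -5.000, -4.000]] (det J = 111.82314).
Solving J·Δ = −F gives Δ = (-0.237, 3.007, -2.447).
Then the next iterate is (p, q, r)₁ = (1.763, 3.507, -5.447).

(1.763, 3.507, -5.447)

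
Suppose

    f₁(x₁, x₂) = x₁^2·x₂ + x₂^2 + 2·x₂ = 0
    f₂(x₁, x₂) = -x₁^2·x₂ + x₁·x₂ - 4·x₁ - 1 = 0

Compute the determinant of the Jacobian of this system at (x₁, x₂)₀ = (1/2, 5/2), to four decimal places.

29.6250

J = [[2·x₁·x₂, x₁^2 + 2·x₂ + 2], [-2·x₁·x₂ + x₂ - 4, -x₁^2 + x₁]].
At the point, J = [[2.5000, 7.2500], [-4.0000, 0.2500]].
det J = 29.6250.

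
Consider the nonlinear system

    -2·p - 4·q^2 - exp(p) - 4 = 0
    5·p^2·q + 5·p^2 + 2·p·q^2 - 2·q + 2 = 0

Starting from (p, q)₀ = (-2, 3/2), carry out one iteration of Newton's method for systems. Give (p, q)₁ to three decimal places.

(-1.239, 0.603)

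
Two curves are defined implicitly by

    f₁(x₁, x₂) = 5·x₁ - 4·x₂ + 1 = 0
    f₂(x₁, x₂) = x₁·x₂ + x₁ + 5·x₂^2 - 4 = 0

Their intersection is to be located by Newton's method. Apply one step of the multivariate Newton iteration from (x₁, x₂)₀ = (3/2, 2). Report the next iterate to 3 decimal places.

At (3/2, 2): F = (0.500, 20.500).
Jacobian J = [[5, -4], [x₂ + 1, x₁ + 10·x₂]].
At the point, J = [[5.000, -4.000], [3.000, 21.500]] (det J = 119.500).
Solving J·Δ = −F gives Δ = (-0.776, -0.845).
Then the next iterate is (x₁, x₂)₁ = (0.724, 1.155).

(0.724, 1.155)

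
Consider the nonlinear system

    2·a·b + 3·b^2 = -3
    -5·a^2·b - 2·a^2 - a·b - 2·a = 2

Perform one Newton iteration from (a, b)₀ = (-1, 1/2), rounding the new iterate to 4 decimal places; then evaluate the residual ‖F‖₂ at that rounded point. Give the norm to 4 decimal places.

At (-1, 1/2): F = (2.7500, -4.0000).
Jacobian J = [[2·b, 2·a + 6·b], [-10·a·b - 4·a - b - 2, -5·a^2 - a]].
At the point, J = [[1.0000, 1.0000], [6.5000, -4.0000]] (det J = -10.5000).
Solving J·Δ = −F gives Δ = (-0.6667, -2.0833).
Then the next iterate is (a, b)₁ = (-1.6667, -1.5833).
Re-evaluating at (-1.6667, -1.5833): F = (15.798289, 15.129894), so ‖F‖₂ = 21.8746.

21.8746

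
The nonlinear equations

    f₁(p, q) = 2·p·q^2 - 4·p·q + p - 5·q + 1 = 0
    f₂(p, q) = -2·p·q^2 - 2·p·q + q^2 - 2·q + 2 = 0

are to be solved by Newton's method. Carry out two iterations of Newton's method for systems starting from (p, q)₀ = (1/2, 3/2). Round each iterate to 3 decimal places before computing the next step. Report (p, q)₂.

(4.429, 0.978)

At (1/2, 3/2): F = (-6.750, -2.500).
Jacobian J = [[2·q^2 - 4·q + 1, 4·p·q - 4·p - 5], [-2·q^2 - 2·q, -4·p·q - 2·p + 2·q - 2]].
At the point, J = [[-0.500, -4.000], [-7.500, -3.000]] (det J = -28.500).
Solving J·Δ = −F gives Δ = (0.360, -1.732).
Then the next iterate is (p, q)₁ = (0.860, -0.232).
Round to (0.860, -0.232) and repeat: F = (3.91066, 2.82429), J = [[2.03565, -9.23808], [0.35635, -3.38592]].
Δ = (3.569, 1.210), so (p, q)₂ = (4.429, 0.978).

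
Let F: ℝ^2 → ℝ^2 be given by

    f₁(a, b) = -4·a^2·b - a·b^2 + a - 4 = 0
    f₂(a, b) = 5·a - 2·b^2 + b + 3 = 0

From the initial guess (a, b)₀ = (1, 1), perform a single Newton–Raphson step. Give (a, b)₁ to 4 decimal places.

(-0.2222, 1.2963)

At (1, 1): F = (-8.0000, 7.0000).
Jacobian J = [[-8·a·b - b^2 + 1, -4·a^2 - 2·a·b], [5, -4·b + 1]].
At the point, J = [[-8.0000, -6.0000], [5.0000, -3.0000]] (det J = 54.0000).
Solving J·Δ = −F gives Δ = (-1.2222, 0.2963).
Then the next iterate is (a, b)₁ = (-0.2222, 1.2963).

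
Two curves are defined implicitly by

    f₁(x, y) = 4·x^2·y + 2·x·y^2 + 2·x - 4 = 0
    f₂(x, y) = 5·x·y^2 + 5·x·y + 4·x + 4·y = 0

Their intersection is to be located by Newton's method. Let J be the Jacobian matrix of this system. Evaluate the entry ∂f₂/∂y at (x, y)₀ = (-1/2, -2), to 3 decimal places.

11.500

∂f₂/∂y = 10·x·y + 5·x + 4.
At (-1/2, -2) this is 11.500.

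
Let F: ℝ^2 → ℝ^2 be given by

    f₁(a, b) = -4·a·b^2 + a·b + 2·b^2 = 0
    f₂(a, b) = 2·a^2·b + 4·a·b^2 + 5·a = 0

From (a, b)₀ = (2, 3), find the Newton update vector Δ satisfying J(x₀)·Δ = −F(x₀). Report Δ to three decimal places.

(-2.530, 1.044)

At (2, 3): F = (-48.000, 106.000).
Jacobian J = [[-4·b^2 + b, -8·a·b + a + 4·b], [4·a·b + 4·b^2 + 5, 2·a^2 + 8·a·b]].
At the point, J = [[-33.000, -34.000], [65.000, 56.000]] (det J = 362.000).
Solving J·Δ = −F gives Δ = (-2.530, 1.044).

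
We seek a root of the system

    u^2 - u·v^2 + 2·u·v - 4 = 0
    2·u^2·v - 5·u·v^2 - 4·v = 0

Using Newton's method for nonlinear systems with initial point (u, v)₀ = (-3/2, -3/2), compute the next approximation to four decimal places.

(-1.4161, -0.7756)

At (-3/2, -3/2): F = (6.1250, 16.1250).
Jacobian J = [[2·u - v^2 + 2·v, -2·u·v + 2·u], [4·u·v - 5·v^2, 2·u^2 - 10·u·v - 4]].
At the point, J = [[-8.2500, -7.5000], [-2.2500, -22.0000]] (det J = 164.6250).
Solving J·Δ = −F gives Δ = (0.0839, 0.7244).
Then the next iterate is (u, v)₁ = (-1.4161, -0.7756).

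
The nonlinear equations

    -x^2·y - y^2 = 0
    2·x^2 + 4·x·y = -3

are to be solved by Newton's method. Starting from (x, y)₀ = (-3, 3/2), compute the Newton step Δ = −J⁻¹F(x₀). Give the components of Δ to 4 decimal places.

(1.2500, -0.3750)

At (-3, 3/2): F = (-15.7500, 3.0000).
Jacobian J = [[-2·x·y, -x^2 - 2·y], [4·x + 4·y, 4·x]].
At the point, J = [[9.0000, -12.0000], [-6.0000, -12.0000]] (det J = -180.0000).
Solving J·Δ = −F gives Δ = (1.2500, -0.3750).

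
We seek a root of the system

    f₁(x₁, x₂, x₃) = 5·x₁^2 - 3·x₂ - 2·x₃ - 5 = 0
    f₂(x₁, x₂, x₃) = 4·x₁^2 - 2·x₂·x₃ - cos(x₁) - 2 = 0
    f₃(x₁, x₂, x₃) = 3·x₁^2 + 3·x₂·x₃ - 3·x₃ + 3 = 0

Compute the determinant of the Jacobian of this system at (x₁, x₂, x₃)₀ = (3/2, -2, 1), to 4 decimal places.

-482.9173

J = [[10·x₁, -3, -2], [8·x₁ + sin(x₁), -2·x₃, -2·x₂], [6·x₁, 3·x₃, 3·x₂ - 3]].
At the point, J = [[15.0000, -3.0000, -2.0000], [12.997495, -2.0000, 4.0000], [9.0000, 3.0000, -9.0000]].
det J = -482.9173.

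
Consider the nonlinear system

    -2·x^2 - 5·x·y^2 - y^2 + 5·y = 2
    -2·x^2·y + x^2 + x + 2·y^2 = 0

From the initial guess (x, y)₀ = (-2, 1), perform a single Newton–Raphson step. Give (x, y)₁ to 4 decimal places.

At (-2, 1): F = (4.0000, -4.0000).
Jacobian J = [[-4·x - 5·y^2, -10·x·y - 2·y + 5], [-4·x·y + 2·x + 1, -2·x^2 + 4·y]].
At the point, J = [[3.0000, 23.0000], [5.0000, -4.0000]] (det J = -127.0000).
Solving J·Δ = −F gives Δ = (0.5984, -0.2520).
Then the next iterate is (x, y)₁ = (-1.4016, 0.7480).

(-1.4016, 0.7480)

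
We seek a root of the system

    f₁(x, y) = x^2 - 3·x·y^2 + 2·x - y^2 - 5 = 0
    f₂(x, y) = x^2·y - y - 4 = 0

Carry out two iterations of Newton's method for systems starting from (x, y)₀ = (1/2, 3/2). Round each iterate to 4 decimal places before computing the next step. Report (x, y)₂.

(1.2705, -0.4529)

At (1/2, 3/2): F = (-9.3750, -5.1250).
Jacobian J = [[2·x - 3·y^2 + 2, -6·x·y - 2·y], [2·x·y, x^2 - 1]].
At the point, J = [[-3.7500, -7.5000], [1.5000, -0.7500]] (det J = 14.0625).
Solving J·Δ = −F gives Δ = (2.2333, -2.3667).
Then the next iterate is (x, y)₁ = (2.7333, -0.8667).
Round to (2.7333, -0.8667) and repeat: F = (1.026850, -9.608354), J = [[5.213093, 15.947107], [-4.737902, 6.470929]].
Δ = (-1.4628, 0.4138), so (x, y)₂ = (1.2705, -0.4529).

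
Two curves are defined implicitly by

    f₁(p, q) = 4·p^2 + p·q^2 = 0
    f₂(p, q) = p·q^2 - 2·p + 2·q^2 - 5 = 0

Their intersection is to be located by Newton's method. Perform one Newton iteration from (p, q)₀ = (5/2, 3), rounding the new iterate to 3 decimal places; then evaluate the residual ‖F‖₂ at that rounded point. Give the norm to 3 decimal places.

At (5/2, 3): F = (47.500, 30.500).
Jacobian J = [[8·p + q^2, 2·p·q], [q^2 - 2, 2·p·q + 4·q]].
At the point, J = [[29.000, 15.000], [7.000, 27.000]] (det J = 678.000).
Solving J·Δ = −F gives Δ = (-1.217, -0.814).
Then the next iterate is (p, q)₁ = (1.283, 2.186).
Re-evaluating at (1.283, 2.186): F = (12.71529, 8.12213), so ‖F‖₂ = 15.088.

15.088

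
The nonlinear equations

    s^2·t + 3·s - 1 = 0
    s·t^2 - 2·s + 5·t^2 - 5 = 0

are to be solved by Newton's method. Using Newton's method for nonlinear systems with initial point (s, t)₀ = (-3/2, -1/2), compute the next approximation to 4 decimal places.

At (-3/2, -1/2): F = (-6.6250, -1.1250).
Jacobian J = [[2·s·t + 3, s^2], [t^2 - 2, 2·s·t + 10·t]].
At the point, J = [[4.5000, 2.2500], [-1.7500, -3.5000]] (det J = -11.8125).
Solving J·Δ = −F gives Δ = (2.1772, -1.4101).
Then the next iterate is (s, t)₁ = (0.6772, -1.9101).

(0.6772, -1.9101)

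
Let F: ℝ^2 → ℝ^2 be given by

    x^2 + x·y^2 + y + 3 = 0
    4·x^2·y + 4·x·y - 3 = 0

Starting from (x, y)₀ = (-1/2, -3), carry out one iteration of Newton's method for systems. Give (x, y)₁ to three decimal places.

(0.031, -3.000)

At (-1/2, -3): F = (-4.250, 0.000).
Jacobian J = [[2·x + y^2, 2·x·y + 1], [8·x·y + 4·y, 4·x^2 + 4·x]].
At the point, J = [[8.000, 4.000], [0.000, -1.000]] (det J = -8.000).
Solving J·Δ = −F gives Δ = (0.531, 0.000).
Then the next iterate is (x, y)₁ = (0.031, -3.000).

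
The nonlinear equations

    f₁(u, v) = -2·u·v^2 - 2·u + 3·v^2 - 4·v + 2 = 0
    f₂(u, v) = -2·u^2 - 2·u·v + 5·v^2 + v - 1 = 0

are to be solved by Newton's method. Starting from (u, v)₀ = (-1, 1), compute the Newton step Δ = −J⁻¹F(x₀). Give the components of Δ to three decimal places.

(0.547, -0.469)

At (-1, 1): F = (5.000, 5.000).
Jacobian J = [[-2·v^2 - 2, -4·u·v + 6·v - 4], [-4·u - 2·v, -2·u + 10·v + 1]].
At the point, J = [[-4.000, 6.000], [2.000, 13.000]] (det J = -64.000).
Solving J·Δ = −F gives Δ = (0.547, -0.469).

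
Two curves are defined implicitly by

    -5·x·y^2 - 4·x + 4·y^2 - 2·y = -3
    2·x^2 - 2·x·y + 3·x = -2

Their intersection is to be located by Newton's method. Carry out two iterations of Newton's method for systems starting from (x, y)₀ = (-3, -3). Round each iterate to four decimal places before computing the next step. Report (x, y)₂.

(-1.6600, -0.7610)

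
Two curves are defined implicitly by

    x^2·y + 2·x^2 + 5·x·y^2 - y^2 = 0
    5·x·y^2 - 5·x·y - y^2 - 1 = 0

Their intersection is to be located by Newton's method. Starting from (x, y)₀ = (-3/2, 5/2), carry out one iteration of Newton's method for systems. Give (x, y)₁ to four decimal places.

(-2.1082, 1.1635)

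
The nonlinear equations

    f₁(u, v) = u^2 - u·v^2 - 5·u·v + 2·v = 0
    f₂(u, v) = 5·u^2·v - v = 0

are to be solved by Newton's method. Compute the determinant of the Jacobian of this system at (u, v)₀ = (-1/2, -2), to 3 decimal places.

-23.750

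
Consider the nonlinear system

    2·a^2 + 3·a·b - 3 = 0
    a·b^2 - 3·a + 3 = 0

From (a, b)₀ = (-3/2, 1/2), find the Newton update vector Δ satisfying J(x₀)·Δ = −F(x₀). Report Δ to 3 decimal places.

(5.900, -6.067)

At (-3/2, 1/2): F = (-0.750, 7.125).
Jacobian J = [[4·a + 3·b, 3·a], [b^2 - 3, 2·a·b]].
At the point, J = [[-4.500, -4.500], [-2.750, -1.500]] (det J = -5.625).
Solving J·Δ = −F gives Δ = (5.900, -6.067).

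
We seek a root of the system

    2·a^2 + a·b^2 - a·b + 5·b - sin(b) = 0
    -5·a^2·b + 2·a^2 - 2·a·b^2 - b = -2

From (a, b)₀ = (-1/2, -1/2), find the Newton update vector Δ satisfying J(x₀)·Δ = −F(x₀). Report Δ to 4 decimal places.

(0.4613, 0.4826)

At (-1/2, -1/2): F = (-1.895574, 3.8750).
Jacobian J = [[4·a + b^2 - b, 2·a·b - a - cos(b) + 5], [-10·a·b + 4·a - 2·b^2, -5·a^2 - 4·a·b - 1]].
At the point, J = [[-1.2500, 5.122417], [-5.0000, -3.2500]] (det J = 29.674587).
Solving J·Δ = −F gives Δ = (0.4613, 0.4826).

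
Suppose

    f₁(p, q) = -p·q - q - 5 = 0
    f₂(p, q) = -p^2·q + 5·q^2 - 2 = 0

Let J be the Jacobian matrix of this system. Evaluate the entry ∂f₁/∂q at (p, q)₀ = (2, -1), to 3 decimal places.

∂f₁/∂q = -p - 1.
At (2, -1) this is -3.000.

-3.000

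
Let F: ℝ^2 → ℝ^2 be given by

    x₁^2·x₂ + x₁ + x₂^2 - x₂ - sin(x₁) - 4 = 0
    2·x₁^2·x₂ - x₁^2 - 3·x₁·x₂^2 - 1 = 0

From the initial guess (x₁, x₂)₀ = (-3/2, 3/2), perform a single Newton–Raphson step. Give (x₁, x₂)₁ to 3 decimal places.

At (-3/2, 3/2): F = (-0.37751, 13.625).
Jacobian J = [[2·x₁·x₂ - cos(x₁) + 1, x₁^2 + 2·x₂ - 1], [4·x₁·x₂ - 2·x₁ - 3·x₂^2, 2·x₁^2 - 6·x₁·x₂]].
At the point, J = [[-3.57074, 4.250], [-12.750, 18.000]] (det J = -10.08577).
Solving J·Δ = −F gives Δ = (-6.415, -5.301).
Then the next iterate is (x₁, x₂)₁ = (-7.915, -3.801).

(-7.915, -3.801)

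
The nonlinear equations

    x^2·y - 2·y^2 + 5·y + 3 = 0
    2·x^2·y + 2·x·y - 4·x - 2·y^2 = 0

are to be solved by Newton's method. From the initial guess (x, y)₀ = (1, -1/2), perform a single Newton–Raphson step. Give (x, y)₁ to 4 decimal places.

At (1, -1/2): F = (-0.5000, -6.5000).
Jacobian J = [[2·x·y, x^2 - 4·y + 5], [4·x·y + 2·y - 4, 2·x^2 + 2·x - 4·y]].
At the point, J = [[-1.0000, 8.0000], [-7.0000, 6.0000]] (det J = 50.0000).
Solving J·Δ = −F gives Δ = (-0.9800, -0.0600).
Then the next iterate is (x, y)₁ = (0.0200, -0.5600).

(0.0200, -0.5600)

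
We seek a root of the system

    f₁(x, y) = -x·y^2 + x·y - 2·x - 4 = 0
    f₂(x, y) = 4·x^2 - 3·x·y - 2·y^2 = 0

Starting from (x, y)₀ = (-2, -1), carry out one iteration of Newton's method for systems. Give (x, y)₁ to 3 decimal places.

(-1.254, -0.831)

At (-2, -1): F = (4.000, 8.000).
Jacobian J = [[-y^2 + y - 2, -2·x·y + x], [8·x - 3·y, -3·x - 4·y]].
At the point, J = [[-4.000, -6.000], [-13.000, 10.000]] (det J = -118.000).
Solving J·Δ = −F gives Δ = (0.746, 0.169).
Then the next iterate is (x, y)₁ = (-1.254, -0.831).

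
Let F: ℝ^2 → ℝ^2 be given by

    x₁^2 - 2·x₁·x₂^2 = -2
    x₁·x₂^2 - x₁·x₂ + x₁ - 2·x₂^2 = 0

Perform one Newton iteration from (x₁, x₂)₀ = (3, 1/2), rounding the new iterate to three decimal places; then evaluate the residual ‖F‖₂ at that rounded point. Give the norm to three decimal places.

2.213

At (3, 1/2): F = (9.500, 1.750).
Jacobian J = [[2·x₁ - 2·x₂^2, -4·x₁·x₂], [x₂^2 - x₂ + 1, 2·x₁·x₂ - x₁ - 4·x₂]].
At the point, J = [[5.500, -6.000], [0.750, -2.000]] (det J = -6.500).
Solving J·Δ = −F gives Δ = (-1.308, 0.385).
Then the next iterate is (x₁, x₂)₁ = (1.692, 0.885).
Re-evaluating at (1.692, 0.885): F = (2.21243, -0.04665), so ‖F‖₂ = 2.213.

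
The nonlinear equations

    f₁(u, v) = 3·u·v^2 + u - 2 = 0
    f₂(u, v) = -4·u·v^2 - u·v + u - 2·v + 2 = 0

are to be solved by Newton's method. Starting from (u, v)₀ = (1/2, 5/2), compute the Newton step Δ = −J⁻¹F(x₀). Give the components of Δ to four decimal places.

At (1/2, 5/2): F = (7.8750, -16.2500).
Jacobian J = [[3·v^2 + 1, 6·u·v], [-4·v^2 - v + 1, -8·u·v - u - 2]].
At the point, J = [[19.7500, 7.5000], [-26.5000, -12.5000]] (det J = -48.1250).
Solving J·Δ = −F gives Δ = (0.4870, -2.3325).

(0.4870, -2.3325)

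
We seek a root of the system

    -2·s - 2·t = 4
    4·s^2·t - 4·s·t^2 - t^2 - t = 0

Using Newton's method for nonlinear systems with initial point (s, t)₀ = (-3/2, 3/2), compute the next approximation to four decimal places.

(-1.9550, -0.0450)

At (-3/2, 3/2): F = (-4.0000, 23.2500).
Jacobian J = [[-2, -2], [8·s·t - 4·t^2, 4·s^2 - 8·s·t - 2·t - 1]].
At the point, J = [[-2.0000, -2.0000], [-27.0000, 23.0000]] (det J = -100.0000).
Solving J·Δ = −F gives Δ = (-0.4550, -1.5450).
Then the next iterate is (s, t)₁ = (-1.9550, -0.0450).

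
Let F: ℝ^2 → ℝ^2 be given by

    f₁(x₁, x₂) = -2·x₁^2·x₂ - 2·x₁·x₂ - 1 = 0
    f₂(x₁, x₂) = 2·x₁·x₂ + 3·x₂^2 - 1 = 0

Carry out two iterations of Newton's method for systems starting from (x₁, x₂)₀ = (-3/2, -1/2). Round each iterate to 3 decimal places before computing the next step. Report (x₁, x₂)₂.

At (-3/2, -1/2): F = (-0.250, 1.250).
Jacobian J = [[-4·x₁·x₂ - 2·x₂, -2·x₁^2 - 2·x₁], [2·x₂, 2·x₁ + 6·x₂]].
At the point, J = [[-2.000, -1.500], [-1.000, -6.000]] (det J = 10.500).
Solving J·Δ = −F gives Δ = (-0.321, 0.262).
Then the next iterate is (x₁, x₂)₁ = (-1.821, -0.238).
Round to (-1.821, -0.238) and repeat: F = (-0.28836, 0.03673), J = [[-1.25759, -2.99008], [-0.476, -5.070]].
Δ = (-0.317, 0.037), so (x₁, x₂)₂ = (-2.138, -0.201).

(-2.138, -0.201)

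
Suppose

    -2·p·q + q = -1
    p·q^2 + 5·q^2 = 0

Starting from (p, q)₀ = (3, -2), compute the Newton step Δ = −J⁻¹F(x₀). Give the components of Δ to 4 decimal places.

At (3, -2): F = (11.0000, 32.0000).
Jacobian J = [[-2·q, -2·p + 1], [q^2, 2·p·q + 10·q]].
At the point, J = [[4.0000, -5.0000], [4.0000, -32.0000]] (det J = -108.0000).
Solving J·Δ = −F gives Δ = (-1.7778, 0.7778).

(-1.7778, 0.7778)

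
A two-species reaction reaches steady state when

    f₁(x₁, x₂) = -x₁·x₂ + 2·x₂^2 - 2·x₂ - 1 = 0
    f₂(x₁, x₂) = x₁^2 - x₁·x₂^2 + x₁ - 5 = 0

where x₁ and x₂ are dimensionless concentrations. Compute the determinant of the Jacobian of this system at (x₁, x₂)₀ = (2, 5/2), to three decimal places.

32.500

J = [[-x₂, -x₁ + 4·x₂ - 2], [2·x₁ - x₂^2 + 1, -2·x₁·x₂]].
At the point, J = [[-2.500, 6.000], [-1.250, -10.000]].
det J = 32.500.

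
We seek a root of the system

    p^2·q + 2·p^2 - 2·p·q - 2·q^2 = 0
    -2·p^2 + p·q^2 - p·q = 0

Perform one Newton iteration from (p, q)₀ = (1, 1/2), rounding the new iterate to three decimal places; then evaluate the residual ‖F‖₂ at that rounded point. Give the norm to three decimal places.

0.590

At (1, 1/2): F = (1.000, -2.250).
Jacobian J = [[2·p·q + 4·p - 2·q, p^2 - 2·p - 4·q], [-4·p + q^2 - q, 2·p·q - p]].
At the point, J = [[4.000, -3.000], [-4.250, 0.000]] (det J = -12.750).
Solving J·Δ = −F gives Δ = (-0.529, -0.373).
Then the next iterate is (p, q)₁ = (0.471, 0.127).
Re-evaluating at (0.471, 0.127): F = (0.31996, -0.49590), so ‖F‖₂ = 0.590.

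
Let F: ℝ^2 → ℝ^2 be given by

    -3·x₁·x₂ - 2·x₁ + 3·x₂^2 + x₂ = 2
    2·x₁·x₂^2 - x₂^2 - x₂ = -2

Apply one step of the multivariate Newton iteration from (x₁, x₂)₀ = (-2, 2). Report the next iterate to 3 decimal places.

(11.000, 6.000)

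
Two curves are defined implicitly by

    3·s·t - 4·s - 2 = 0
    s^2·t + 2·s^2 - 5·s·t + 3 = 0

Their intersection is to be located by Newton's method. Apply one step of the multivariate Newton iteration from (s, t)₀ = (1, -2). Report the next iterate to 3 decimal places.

(0.100, -1.000)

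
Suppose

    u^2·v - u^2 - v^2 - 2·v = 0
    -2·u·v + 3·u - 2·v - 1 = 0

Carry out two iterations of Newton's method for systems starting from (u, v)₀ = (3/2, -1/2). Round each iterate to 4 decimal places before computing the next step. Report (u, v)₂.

(0.1666, 0.0909)

At (3/2, -1/2): F = (-2.6250, 6.0000).
Jacobian J = [[2·u·v - 2·u, u^2 - 2·v - 2], [-2·v + 3, -2·u - 2]].
At the point, J = [[-4.5000, 1.2500], [4.0000, -5.0000]] (det J = 17.5000).
Solving J·Δ = −F gives Δ = (-0.3214, 0.9429).
Then the next iterate is (u, v)₁ = (1.1786, 0.4429).
Round to (1.1786, 0.4429) and repeat: F = (-1.855827, 0.605996), J = [[-1.313196, -1.496702], [2.1142, -4.3572]].
Δ = (-1.0120, -0.3520), so (u, v)₂ = (0.1666, 0.0909).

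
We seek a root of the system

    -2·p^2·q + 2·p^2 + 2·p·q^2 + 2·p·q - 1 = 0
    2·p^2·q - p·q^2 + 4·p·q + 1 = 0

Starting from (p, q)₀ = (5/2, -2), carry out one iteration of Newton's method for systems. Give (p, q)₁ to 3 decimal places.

At (5/2, -2): F = (46.500, -54.000).
Jacobian J = [[-4·p·q + 4·p + 2·q^2 + 2·q, -2·p^2 + 4·p·q + 2·p], [4·p·q - q^2 + 4·q, 2·p^2 - 2·p·q + 4·p]].
At the point, J = [[34.000, -27.500], [-32.000, 32.500]] (det J = 225.000).
Solving J·Δ = −F gives Δ = (-0.117, 1.547).
Then the next iterate is (p, q)₁ = (2.383, -0.453).

(2.383, -0.453)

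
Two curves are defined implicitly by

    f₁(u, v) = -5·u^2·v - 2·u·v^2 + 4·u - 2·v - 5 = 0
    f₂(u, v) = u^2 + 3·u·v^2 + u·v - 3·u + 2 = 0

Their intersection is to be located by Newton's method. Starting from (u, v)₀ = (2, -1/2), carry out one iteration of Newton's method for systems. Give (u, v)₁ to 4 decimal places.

At (2, -1/2): F = (13.0000, 0.5000).
Jacobian J = [[-10·u·v - 2·v^2 + 4, -5·u^2 - 4·u·v - 2], [2·u + 3·v^2 + v - 3, 6·u·v + u]].
At the point, J = [[13.5000, -18.0000], [1.2500, -4.0000]] (det J = -31.5000).
Solving J·Δ = −F gives Δ = (-1.3651, -0.3016).
Then the next iterate is (u, v)₁ = (0.6349, -0.8016).

(0.6349, -0.8016)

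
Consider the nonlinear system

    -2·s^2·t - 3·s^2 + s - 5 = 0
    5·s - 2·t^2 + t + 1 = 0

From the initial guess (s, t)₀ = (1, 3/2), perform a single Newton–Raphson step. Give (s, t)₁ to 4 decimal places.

(0.1385, 1.2385)

At (1, 3/2): F = (-10.0000, 3.0000).
Jacobian J = [[-4·s·t - 6·s + 1, -2·s^2], [5, -4·t + 1]].
At the point, J = [[-11.0000, -2.0000], [5.0000, -5.0000]] (det J = 65.0000).
Solving J·Δ = −F gives Δ = (-0.8615, -0.2615).
Then the next iterate is (s, t)₁ = (0.1385, 1.2385).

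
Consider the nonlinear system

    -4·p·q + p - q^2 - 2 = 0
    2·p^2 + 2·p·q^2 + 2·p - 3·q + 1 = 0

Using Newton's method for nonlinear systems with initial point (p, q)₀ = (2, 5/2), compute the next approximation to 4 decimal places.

At (2, 5/2): F = (-26.2500, 30.5000).
Jacobian J = [[-4·q + 1, -4·p - 2·q], [4·p + 2·q^2 + 2, 4·p·q - 3]].
At the point, J = [[-9.0000, -13.0000], [22.5000, 17.0000]] (det J = 139.5000).
Solving J·Δ = −F gives Δ = (0.3566, -2.2661).
Then the next iterate is (p, q)₁ = (2.3566, 0.2339).

(2.3566, 0.2339)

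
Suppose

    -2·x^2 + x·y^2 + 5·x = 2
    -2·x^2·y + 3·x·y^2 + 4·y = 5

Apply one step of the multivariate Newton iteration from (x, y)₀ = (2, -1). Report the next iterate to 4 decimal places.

(2.1579, -0.5789)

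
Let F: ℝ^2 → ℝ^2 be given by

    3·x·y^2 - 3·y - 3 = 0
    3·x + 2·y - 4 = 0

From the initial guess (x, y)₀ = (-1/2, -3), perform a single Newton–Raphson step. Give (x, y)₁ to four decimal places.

(-2.0000, 5.0000)

At (-1/2, -3): F = (-7.5000, -11.5000).
Jacobian J = [[3·y^2, 6·x·y - 3], [3, 2]].
At the point, J = [[27.0000, 6.0000], [3.0000, 2.0000]] (det J = 36.0000).
Solving J·Δ = −F gives Δ = (-1.5000, 8.0000).
Then the next iterate is (x, y)₁ = (-2.0000, 5.0000).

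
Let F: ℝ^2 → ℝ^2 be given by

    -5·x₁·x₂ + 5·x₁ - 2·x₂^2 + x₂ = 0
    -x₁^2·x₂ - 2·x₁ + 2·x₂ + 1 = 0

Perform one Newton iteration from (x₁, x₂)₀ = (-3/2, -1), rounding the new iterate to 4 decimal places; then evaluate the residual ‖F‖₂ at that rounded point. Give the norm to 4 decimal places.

At (-3/2, -1): F = (-18.0000, 4.2500).
Jacobian J = [[-5·x₂ + 5, -5·x₁ - 4·x₂ + 1], [-2·x₁·x₂ - 2, -x₁^2 + 2]].
At the point, J = [[10.0000, 12.5000], [-5.0000, -0.2500]] (det J = 60.0000).
Solving J·Δ = −F gives Δ = (0.8104, 0.7917).
Then the next iterate is (x₁, x₂)₁ = (-0.6896, -0.2083).
Re-evaluating at (-0.6896, -0.2083): F = (-4.461296, 2.061657), so ‖F‖₂ = 4.9146.

4.9146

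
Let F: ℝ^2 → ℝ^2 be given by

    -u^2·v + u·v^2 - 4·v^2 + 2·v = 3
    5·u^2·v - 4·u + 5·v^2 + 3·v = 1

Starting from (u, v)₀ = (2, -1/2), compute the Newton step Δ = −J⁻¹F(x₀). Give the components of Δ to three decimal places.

At (2, -1/2): F = (-2.500, -19.250).
Jacobian J = [[-2·u·v + v^2, -u^2 + 2·u·v - 8·v + 2], [10·u·v - 4, 5·u^2 + 10·v + 3]].
At the point, J = [[2.250, 0.000], [-14.000, 18.000]] (det J = 40.500).
Solving J·Δ = −F gives Δ = (1.111, 1.934).

(1.111, 1.934)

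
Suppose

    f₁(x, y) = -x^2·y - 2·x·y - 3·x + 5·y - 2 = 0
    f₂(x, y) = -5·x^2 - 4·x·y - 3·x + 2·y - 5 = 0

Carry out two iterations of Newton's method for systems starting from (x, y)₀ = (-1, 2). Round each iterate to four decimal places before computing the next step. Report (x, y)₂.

At (-1, 2): F = (13.0000, 5.0000).
Jacobian J = [[-2·x·y - 2·y - 3, -x^2 - 2·x + 5], [-10·x - 4·y - 3, -4·x + 2]].
At the point, J = [[-3.0000, 6.0000], [-1.0000, 6.0000]] (det J = -12.0000).
Solving J·Δ = −F gives Δ = (4.0000, -0.1667).
Then the next iterate is (x, y)₁ = (3.0000, 1.8333).
Round to (3.0000, 1.8333) and repeat: F = (-29.3330, -77.3330), J = [[-17.6664, -10.0000], [-40.3332, -10.0000]].
Δ = (-2.1176, 0.8078), so (x, y)₂ = (0.8824, 2.6411).

(0.8824, 2.6411)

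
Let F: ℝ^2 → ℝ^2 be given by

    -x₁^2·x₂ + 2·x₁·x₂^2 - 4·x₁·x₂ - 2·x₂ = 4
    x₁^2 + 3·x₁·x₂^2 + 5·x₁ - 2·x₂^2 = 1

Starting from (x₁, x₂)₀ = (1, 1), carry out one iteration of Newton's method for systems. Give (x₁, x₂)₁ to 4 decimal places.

(1.0000, -2.0000)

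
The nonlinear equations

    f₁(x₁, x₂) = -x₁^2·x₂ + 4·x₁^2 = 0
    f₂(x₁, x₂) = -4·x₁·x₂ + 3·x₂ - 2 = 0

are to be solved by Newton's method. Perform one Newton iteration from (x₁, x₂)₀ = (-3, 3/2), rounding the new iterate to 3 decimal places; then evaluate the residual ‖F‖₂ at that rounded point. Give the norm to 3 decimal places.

At (-3, 3/2): F = (22.500, 20.500).
Jacobian J = [[-2·x₁·x₂ + 8·x₁, -x₁^2], [-4·x₂, -4·x₁ + 3]].
At the point, J = [[-15.000, -9.000], [-6.000, 15.000]] (det J = -279.000).
Solving J·Δ = −F gives Δ = (1.871, -0.618).
Then the next iterate is (x₁, x₂)₁ = (-1.129, 0.882).
Re-evaluating at (-1.129, 0.882): F = (3.97433, 4.62911), so ‖F‖₂ = 6.101.

6.101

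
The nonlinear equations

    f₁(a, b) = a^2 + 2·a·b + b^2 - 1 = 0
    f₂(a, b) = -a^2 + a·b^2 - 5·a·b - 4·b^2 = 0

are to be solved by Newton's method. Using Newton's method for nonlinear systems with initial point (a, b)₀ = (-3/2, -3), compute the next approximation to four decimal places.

(-0.5833, -1.7778)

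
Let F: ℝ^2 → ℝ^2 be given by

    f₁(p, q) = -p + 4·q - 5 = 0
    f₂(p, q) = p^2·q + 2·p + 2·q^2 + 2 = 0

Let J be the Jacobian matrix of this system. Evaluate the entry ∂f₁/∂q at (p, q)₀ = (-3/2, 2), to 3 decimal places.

4.000

∂f₁/∂q = 4.
At (-3/2, 2) this is 4.000.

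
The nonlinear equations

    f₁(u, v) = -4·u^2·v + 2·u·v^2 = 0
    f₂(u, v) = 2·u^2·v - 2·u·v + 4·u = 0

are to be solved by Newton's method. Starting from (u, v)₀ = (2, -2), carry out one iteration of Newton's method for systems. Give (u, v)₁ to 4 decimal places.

(4.0000, 2.0000)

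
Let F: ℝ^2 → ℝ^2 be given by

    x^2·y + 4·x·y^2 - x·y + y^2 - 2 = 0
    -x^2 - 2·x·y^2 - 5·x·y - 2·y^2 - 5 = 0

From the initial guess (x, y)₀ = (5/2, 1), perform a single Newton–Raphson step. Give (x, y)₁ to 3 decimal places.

(-2.180, 1.959)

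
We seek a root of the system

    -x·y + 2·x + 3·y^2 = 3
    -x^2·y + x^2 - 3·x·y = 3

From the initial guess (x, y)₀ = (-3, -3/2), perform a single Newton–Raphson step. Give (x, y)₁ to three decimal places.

(-2.429, -2.292)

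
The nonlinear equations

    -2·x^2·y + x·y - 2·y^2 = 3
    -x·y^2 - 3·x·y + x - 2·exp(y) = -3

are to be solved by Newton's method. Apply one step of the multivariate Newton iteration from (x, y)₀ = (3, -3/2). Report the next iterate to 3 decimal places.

At (3, -3/2): F = (15.000, 12.30374).
Jacobian J = [[-4·x·y + y, -2·x^2 + x - 4·y], [-y^2 - 3·y + 1, -2·x·y - 3·x - 2·exp(y)]].
At the point, J = [[16.500, -9.000], [3.250, -0.44626]] (det J = 21.88670).
Solving J·Δ = −F gives Δ = (-4.754, -7.048).
Then the next iterate is (x, y)₁ = (-1.754, -8.548).

(-1.754, -8.548)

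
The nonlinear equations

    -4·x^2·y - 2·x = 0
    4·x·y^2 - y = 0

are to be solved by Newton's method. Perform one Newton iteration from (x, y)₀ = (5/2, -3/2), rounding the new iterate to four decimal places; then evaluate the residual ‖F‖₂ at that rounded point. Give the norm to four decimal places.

At (5/2, -3/2): F = (32.5000, 24.0000).
Jacobian J = [[-8·x·y - 2, -4·x^2], [4·y^2, 8·x·y - 1]].
At the point, J = [[28.0000, -25.0000], [9.0000, -31.0000]] (det J = -643.0000).
Solving J·Δ = −F gives Δ = (-0.6337, 0.5902).
Then the next iterate is (x, y)₁ = (1.8663, -0.9098).
Re-evaluating at (1.8663, -0.9098): F = (8.943009, 7.089015), so ‖F‖₂ = 11.4119.

11.4119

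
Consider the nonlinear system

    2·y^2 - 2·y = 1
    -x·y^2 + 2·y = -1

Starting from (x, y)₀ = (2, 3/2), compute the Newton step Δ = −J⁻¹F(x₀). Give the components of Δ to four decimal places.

(0.0000, -0.1250)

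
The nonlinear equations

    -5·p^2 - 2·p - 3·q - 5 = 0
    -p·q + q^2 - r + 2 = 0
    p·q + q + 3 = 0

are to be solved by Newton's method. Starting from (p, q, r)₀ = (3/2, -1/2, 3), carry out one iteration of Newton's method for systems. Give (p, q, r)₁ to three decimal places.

At (3/2, -1/2, 3): F = (-17.750, 0.000, 1.750).
Jacobian J = [[-10·p - 2, -3, 0], [-q, -p + 2·q, -1], [q, p + 1, 0]].
At the point, J = [[-17.000, -3.000, 0.000], [0.500, -2.500, -1.000], [-0.500, 2.500, 0.000]] (det J = -44.000).
Solving J·Δ = −F gives Δ = (-0.889, -0.878, 1.750).
Then the next iterate is (p, q, r)₁ = (0.611, -1.378, 4.750).

(0.611, -1.378, 4.750)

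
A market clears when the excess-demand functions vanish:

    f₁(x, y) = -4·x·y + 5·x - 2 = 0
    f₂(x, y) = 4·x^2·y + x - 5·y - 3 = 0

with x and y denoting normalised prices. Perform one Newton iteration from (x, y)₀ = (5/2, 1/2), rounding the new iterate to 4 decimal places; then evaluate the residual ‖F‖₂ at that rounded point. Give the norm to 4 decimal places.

1.0549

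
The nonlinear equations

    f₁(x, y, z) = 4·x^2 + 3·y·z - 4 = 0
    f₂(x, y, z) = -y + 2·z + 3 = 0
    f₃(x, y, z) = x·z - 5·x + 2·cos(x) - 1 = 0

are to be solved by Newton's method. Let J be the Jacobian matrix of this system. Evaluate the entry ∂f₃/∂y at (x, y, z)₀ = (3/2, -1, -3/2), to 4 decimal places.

∂f₃/∂y = 0.
At (3/2, -1, -3/2) this is 0.0000.

0.0000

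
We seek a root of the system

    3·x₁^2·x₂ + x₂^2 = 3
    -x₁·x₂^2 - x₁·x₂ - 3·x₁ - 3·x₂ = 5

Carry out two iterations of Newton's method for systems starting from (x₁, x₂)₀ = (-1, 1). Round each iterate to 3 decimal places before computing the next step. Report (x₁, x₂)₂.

(-1.803, 0.364)

At (-1, 1): F = (1.000, -3.000).
Jacobian J = [[6·x₁·x₂, 3·x₁^2 + 2·x₂], [-x₂^2 - x₂ - 3, -2·x₁·x₂ - x₁ - 3]].
At the point, J = [[-6.000, 5.000], [-5.000, 0.000]] (det J = 25.000).
Solving J·Δ = −F gives Δ = (-0.600, -0.920).
Then the next iterate is (x₁, x₂)₁ = (-1.600, 0.080).
Round to (-1.600, 0.080) and repeat: F = (-2.37920, -0.30176), J = [[-0.768, 7.840], [-3.08640, -1.144]].
Δ = (-0.203, 0.284), so (x₁, x₂)₂ = (-1.803, 0.364).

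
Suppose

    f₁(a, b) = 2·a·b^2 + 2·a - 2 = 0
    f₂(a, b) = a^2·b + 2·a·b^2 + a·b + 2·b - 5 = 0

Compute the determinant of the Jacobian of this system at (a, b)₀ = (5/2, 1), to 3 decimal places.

3.000

J = [[2·b^2 + 2, 4·a·b], [2·a·b + 2·b^2 + b, a^2 + 4·a·b + a + 2]].
At the point, J = [[4.000, 10.000], [8.000, 20.750]].
det J = 3.000.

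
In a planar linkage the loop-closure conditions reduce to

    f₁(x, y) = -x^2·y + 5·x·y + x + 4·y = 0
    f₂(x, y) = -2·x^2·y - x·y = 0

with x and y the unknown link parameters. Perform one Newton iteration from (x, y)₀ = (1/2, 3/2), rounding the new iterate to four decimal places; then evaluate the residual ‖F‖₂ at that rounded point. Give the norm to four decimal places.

0.1901

At (1/2, 3/2): F = (9.8750, -1.5000).
Jacobian J = [[-2·x·y + 5·y + 1, -x^2 + 5·x + 4], [-4·x·y - y, -2·x^2 - x]].
At the point, J = [[7.0000, 6.2500], [-4.5000, -1.0000]] (det J = 21.1250).
Solving J·Δ = −F gives Δ = (0.0237, -1.6065).
Then the next iterate is (x, y)₁ = (0.5237, -0.1065).
Re-evaluating at (0.5237, -0.1065): F = (-0.151961, 0.114192), so ‖F‖₂ = 0.1901.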